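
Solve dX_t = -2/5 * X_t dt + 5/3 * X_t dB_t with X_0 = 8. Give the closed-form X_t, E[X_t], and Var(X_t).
X_t = 8 * exp((-161/90) t + (5/3) B_t); E[X_t] = 8*exp(-2*t/5); Var(X_t) = (64*exp(25*t/9) - 64)*exp(-4*t/5)

For GBM dX = mu X dt + sigma X dB with X_0 = x_0, apply Itô to Y = log X: dY = (mu - sigma^2/2) dt + sigma dB, so Y_t = log(x_0) + (mu - sigma^2/2) t + sigma B_t and hence X_t = x_0 * exp((mu - sigma^2/2) t + sigma B_t).
With mu = -2/5, sigma = 5/3, x_0 = 8, this gives:
  X_t = 8 * exp((-161/90) * t + (5/3) * B_t).
Since sigma*B_t ~ Normal(0, sigma^2 t), E[exp(sigma*B_t)] = exp(sigma^2 t / 2); so E[X_t] = x_0 * exp((mu - sigma^2/2) t) * exp(sigma^2 t / 2) = x_0 * exp(mu t) = 8*exp(-2*t/5).
Var(X_t) = E[X_t^2] - (E[X_t])^2 = x_0^2 * exp(2 mu t) * (exp(sigma^2 t) - 1) = (64*exp(25*t/9) - 64)*exp(-4*t/5).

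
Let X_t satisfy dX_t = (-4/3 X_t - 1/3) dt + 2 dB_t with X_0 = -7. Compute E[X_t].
E[X_t] = -1/4 - 27*exp(-4*t/3)/4

Taking expectations and using E[dB_t] = 0, the mean m(t) = E[X_t] satisfies the ODE m'(t) = a m(t) + b with m(0) = x_0. With a = -4/3, b = -1/3, x_0 = -7, the solution is
  m(t) = x_0 * exp(a t) + (b/a) * (exp(a t) - 1)
       = (-7) * exp((-4/3) t) + ((-1/3)/(-4/3)) * (exp((-4/3) t) - 1)
       = -1/4 - 27*exp(-4*t/3)/4.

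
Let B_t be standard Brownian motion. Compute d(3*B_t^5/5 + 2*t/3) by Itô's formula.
d(3*B_t^5/5 + 2*t/3) = (6*B_t^3 + 2/3) dt + (3*B_t^4) dB_t

Itô's formula for f(t, x): d f(t, B_t) = (f_t + (1/2) f_xx) dt + f_x dB_t. Compute partials of f(t, x) = 2*t/3 + 3*x^5/5:
  f_t(t,x)  = 2/3
  f_x(t,x)  = 3*x^4
  f_xx(t,x) = 12*x^3
Assemble drift = f_t + (1/2) f_xx = 6*x^3 + 2/3 and diffusion = f_x = 3*x^4. Substituting x = B_t:
  d(3*B_t^5/5 + 2*t/3) = (6*B_t^3 + 2/3) dt + (3*B_t^4) dB_t.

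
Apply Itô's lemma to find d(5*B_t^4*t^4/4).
d(5*B_t^4*t^4/4) = (B_t^2*t^3*(5*B_t^2 + 15*t/2)) dt + (5*B_t^3*t^4) dB_t

Itô's formula for f(t, x): d f(t, B_t) = (f_t + (1/2) f_xx) dt + f_x dB_t. Compute partials of f(t, x) = 5*t^4*x^4/4:
  f_t(t,x)  = 5*t^3*x^4
  f_x(t,x)  = 5*t^4*x^3
  f_xx(t,x) = 15*t^4*x^2
Assemble drift = f_t + (1/2) f_xx = t^3*x^2*(15*t/2 + 5*x^2) and diffusion = f_x = 5*t^4*x^3. Substituting x = B_t:
  d(5*B_t^4*t^4/4) = (B_t^2*t^3*(5*B_t^2 + 15*t/2)) dt + (5*B_t^3*t^4) dB_t.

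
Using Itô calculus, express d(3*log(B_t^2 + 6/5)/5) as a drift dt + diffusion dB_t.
d(3*log(B_t^2 + 6/5)/5) = (3*(6 - 5*B_t^2)/(5*B_t^2 + 6)^2) dt + (6*B_t/(5*B_t^2 + 6)) dB_t

Itô's formula for f(B_t) gives d f(B_t) = f'(B_t) dB_t + (1/2) f''(B_t) dt. Compute derivatives of f(x) = 3*log(x^2 + 6/5)/5:
  f'(x)  = 6*x/(5*x^2 + 6)
  f''(x) = 6*(6 - 5*x^2)/(5*x^2 + 6)^2
Substitute x = B_t and multiply the f'' term by 1/2:
  drift     = (1/2) * (6*(6 - 5*x^2)/(5*x^2 + 6)^2) evaluated at B_t = 3*(6 - 5*B_t^2)/(5*B_t^2 + 6)^2
  diffusion = (6*x/(5*x^2 + 6)) evaluated at B_t = 6*B_t/(5*B_t^2 + 6)
Therefore d(3*log(B_t^2 + 6/5)/5) = (3*(6 - 5*B_t^2)/(5*B_t^2 + 6)^2) dt + (6*B_t/(5*B_t^2 + 6)) dB_t.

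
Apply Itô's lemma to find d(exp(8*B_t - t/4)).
d(exp(8*B_t - t/4)) = (127*exp(8*B_t - t/4)/4) dt + (8*exp(8*B_t - t/4)) dB_t

Itô's formula for f(t, x): d f(t, B_t) = (f_t + (1/2) f_xx) dt + f_x dB_t. Compute partials of f(t, x) = exp(-t/4 + 8*x):
  f_t(t,x)  = -exp(-t/4 + 8*x)/4
  f_x(t,x)  = 8*exp(-t/4 + 8*x)
  f_xx(t,x) = 64*exp(-t/4 + 8*x)
Assemble drift = f_t + (1/2) f_xx = 127*exp(-t/4 + 8*x)/4 and diffusion = f_x = 8*exp(-t/4 + 8*x). Substituting x = B_t:
  d(exp(8*B_t - t/4)) = (127*exp(8*B_t - t/4)/4) dt + (8*exp(8*B_t - t/4)) dB_t.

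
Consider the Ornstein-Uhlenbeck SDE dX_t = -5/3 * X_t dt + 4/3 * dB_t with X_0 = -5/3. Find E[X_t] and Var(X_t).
E[X_t] = -5*exp(-5*t/3)/3; Var(X_t) = 8/15 - 8*exp(-10*t/3)/15

The OU SDE dX = -theta X dt + sigma dB admits the integrating factor exp(theta t): d(exp(theta t) X_t) = sigma exp(theta t) dB_t. Integrating from 0 to t:
  X_t = x_0 * exp(-theta t) + sigma * int_0^t exp(-theta (t-s)) dB_s.
The Itô integral has mean 0 and (by the Itô isometry) variance sigma^2 * int_0^t exp(-2 theta (t - s)) ds = sigma^2 * (1 - exp(-2 theta t)) / (2 theta).
With theta = 5/3, sigma = 4/3, x_0 = -5/3:
  E[X_t] = -5/3 * exp(-5/3 t) = -5*exp(-5*t/3)/3
  Var(X_t) = (4/3)^2 * (1 - exp(-2*5/3 t)) / (2 * 5/3) = 8/15 - 8*exp(-10*t/3)/15.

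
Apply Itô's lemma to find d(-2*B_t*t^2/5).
d(-2*B_t*t^2/5) = (-4*B_t*t/5) dt + (-2*t^2/5) dB_t

Itô's formula for f(t, x): d f(t, B_t) = (f_t + (1/2) f_xx) dt + f_x dB_t. Compute partials of f(t, x) = -2*t^2*x/5:
  f_t(t,x)  = -4*t*x/5
  f_x(t,x)  = -2*t^2/5
  f_xx(t,x) = 0
Assemble drift = f_t + (1/2) f_xx = -4*t*x/5 and diffusion = f_x = -2*t^2/5. Substituting x = B_t:
  d(-2*B_t*t^2/5) = (-4*B_t*t/5) dt + (-2*t^2/5) dB_t.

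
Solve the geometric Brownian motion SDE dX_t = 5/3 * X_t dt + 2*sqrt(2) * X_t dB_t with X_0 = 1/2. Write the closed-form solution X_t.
X_t = 1/2 * exp((-7/3) * t + (2*sqrt(2)) * B_t)

For GBM dX = mu X dt + sigma X dB with X_0 = x_0, apply Itô to Y = log X: dY = (mu - sigma^2/2) dt + sigma dB, so Y_t = log(x_0) + (mu - sigma^2/2) t + sigma B_t and hence X_t = x_0 * exp((mu - sigma^2/2) t + sigma B_t).
With mu = 5/3, sigma = 2*sqrt(2), x_0 = 1/2, this gives:
  X_t = 1/2 * exp((-7/3) * t + (2*sqrt(2)) * B_t).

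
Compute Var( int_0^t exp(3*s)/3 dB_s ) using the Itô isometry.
Var = exp(6*t)/54 - 1/54

The Itô integral of a deterministic integrand f(s) has mean 0 because each increment f(s) * (B_{s+ds} - B_s) has mean 0. By the Itô isometry:
  Var( int_0^t f(s) dB_s ) = E[ (int_0^t f(s) dB_s)^2 ] = int_0^t f(s)^2 ds.
Here f(s) = exp(3*s)/3, so f(s)^2 = exp(6*s)/9. Integrate:
  int_0^t (exp(6*s)/9) ds = exp(6*t)/54 - 1/54.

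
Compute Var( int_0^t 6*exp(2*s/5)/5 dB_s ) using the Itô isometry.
Var = 9*exp(4*t/5)/5 - 9/5

The Itô integral of a deterministic integrand f(s) has mean 0 because each increment f(s) * (B_{s+ds} - B_s) has mean 0. By the Itô isometry:
  Var( int_0^t f(s) dB_s ) = E[ (int_0^t f(s) dB_s)^2 ] = int_0^t f(s)^2 ds.
Here f(s) = 6*exp(2*s/5)/5, so f(s)^2 = 36*exp(4*s/5)/25. Integrate:
  int_0^t (36*exp(4*s/5)/25) ds = 9*exp(4*t/5)/5 - 9/5.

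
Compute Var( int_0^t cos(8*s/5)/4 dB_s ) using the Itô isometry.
Var = t/32 + 5*sin(8*t/5)*cos(8*t/5)/256

The Itô integral of a deterministic integrand f(s) has mean 0 because each increment f(s) * (B_{s+ds} - B_s) has mean 0. By the Itô isometry:
  Var( int_0^t f(s) dB_s ) = E[ (int_0^t f(s) dB_s)^2 ] = int_0^t f(s)^2 ds.
Here f(s) = cos(8*s/5)/4, so f(s)^2 = cos(8*s/5)^2/16. Integrate:
  int_0^t (cos(8*s/5)^2/16) ds = t/32 + 5*sin(8*t/5)*cos(8*t/5)/256.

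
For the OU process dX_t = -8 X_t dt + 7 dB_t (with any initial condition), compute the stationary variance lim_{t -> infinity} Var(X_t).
lim Var(X_t) = 49/16

The OU SDE dX = -theta X dt + sigma dB admits the integrating factor exp(theta t): d(exp(theta t) X_t) = sigma exp(theta t) dB_t. Integrating from 0 to t gives X_t = x_0 * exp(-theta t) + sigma * int_0^t exp(-theta (t-s)) dB_s for any initial x_0. The Itô integral has variance (by the Itô isometry) sigma^2 * int_0^t exp(-2 theta (t - s)) ds = sigma^2 * (1 - exp(-2 theta t)) / (2 theta), independent of x_0.
With theta = 8, sigma = 7:
  Var(X_t) = (7)^2 * (1 - exp(-2*8 t)) / (2 * 8) = 49/16 - 49*exp(-16*t)/16.
As t -> infinity, exp(-2*8 t) -> 0, so the stationary variance is sigma^2 / (2 theta) = 49/16.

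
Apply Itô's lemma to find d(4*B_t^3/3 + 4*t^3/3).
d(4*B_t^3/3 + 4*t^3/3) = (4*B_t + 4*t^2) dt + (4*B_t^2) dB_t

Itô's formula for f(t, x): d f(t, B_t) = (f_t + (1/2) f_xx) dt + f_x dB_t. Compute partials of f(t, x) = 4*t^3/3 + 4*x^3/3:
  f_t(t,x)  = 4*t^2
  f_x(t,x)  = 4*x^2
  f_xx(t,x) = 8*x
Assemble drift = f_t + (1/2) f_xx = 4*t^2 + 4*x and diffusion = f_x = 4*x^2. Substituting x = B_t:
  d(4*B_t^3/3 + 4*t^3/3) = (4*B_t + 4*t^2) dt + (4*B_t^2) dB_t.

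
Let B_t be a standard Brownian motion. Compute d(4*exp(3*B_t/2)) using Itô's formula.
d(4*exp(3*B_t/2)) = (9*exp(3*B_t/2)/2) dt + (6*exp(3*B_t/2)) dB_t

Itô's formula for f(B_t) gives d f(B_t) = f'(B_t) dB_t + (1/2) f''(B_t) dt. Compute derivatives of f(x) = 4*exp(3*x/2):
  f'(x)  = 6*exp(3*x/2)
  f''(x) = 9*exp(3*x/2)
Substitute x = B_t and multiply the f'' term by 1/2:
  drift     = (1/2) * (9*exp(3*x/2)) evaluated at B_t = 9*exp(3*B_t/2)/2
  diffusion = (6*exp(3*x/2)) evaluated at B_t = 6*exp(3*B_t/2)
Therefore d(4*exp(3*B_t/2)) = (9*exp(3*B_t/2)/2) dt + (6*exp(3*B_t/2)) dB_t.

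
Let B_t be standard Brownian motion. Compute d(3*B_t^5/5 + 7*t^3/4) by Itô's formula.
d(3*B_t^5/5 + 7*t^3/4) = (6*B_t^3 + 21*t^2/4) dt + (3*B_t^4) dB_t

Itô's formula for f(t, x): d f(t, B_t) = (f_t + (1/2) f_xx) dt + f_x dB_t. Compute partials of f(t, x) = 7*t^3/4 + 3*x^5/5:
  f_t(t,x)  = 21*t^2/4
  f_x(t,x)  = 3*x^4
  f_xx(t,x) = 12*x^3
Assemble drift = f_t + (1/2) f_xx = 21*t^2/4 + 6*x^3 and diffusion = f_x = 3*x^4. Substituting x = B_t:
  d(3*B_t^5/5 + 7*t^3/4) = (6*B_t^3 + 21*t^2/4) dt + (3*B_t^4) dB_t.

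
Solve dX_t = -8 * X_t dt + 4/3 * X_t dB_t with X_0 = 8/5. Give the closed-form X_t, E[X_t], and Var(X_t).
X_t = 8/5 * exp((-80/9) t + (4/3) B_t); E[X_t] = 8*exp(-8*t)/5; Var(X_t) = (64*exp(16*t/9) - 64)*exp(-16*t)/25

For GBM dX = mu X dt + sigma X dB with X_0 = x_0, apply Itô to Y = log X: dY = (mu - sigma^2/2) dt + sigma dB, so Y_t = log(x_0) + (mu - sigma^2/2) t + sigma B_t and hence X_t = x_0 * exp((mu - sigma^2/2) t + sigma B_t).
With mu = -8, sigma = 4/3, x_0 = 8/5, this gives:
  X_t = 8/5 * exp((-80/9) * t + (4/3) * B_t).
Since sigma*B_t ~ Normal(0, sigma^2 t), E[exp(sigma*B_t)] = exp(sigma^2 t / 2); so E[X_t] = x_0 * exp((mu - sigma^2/2) t) * exp(sigma^2 t / 2) = x_0 * exp(mu t) = 8*exp(-8*t)/5.
Var(X_t) = E[X_t^2] - (E[X_t])^2 = x_0^2 * exp(2 mu t) * (exp(sigma^2 t) - 1) = (64*exp(16*t/9) - 64)*exp(-16*t)/25.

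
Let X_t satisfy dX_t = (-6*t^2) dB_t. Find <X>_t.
<X>_t = 36*t^5/5

For an Itô process dX_t = a(t) dt + b(t) dB_t, the quadratic variation is <X>_t = int_0^t b(s)^2 ds (the drift term does not contribute). Here b(s) = -6*s^2, so
  b(s)^2 = 36*s^4.
Integrating from 0 to t:
  <X>_t = int_0^t (36*s^4) ds = 36*t^5/5.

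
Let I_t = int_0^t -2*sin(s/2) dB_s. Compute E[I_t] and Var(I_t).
E[I_t] = 0; Var(I_t) = 2*t - 2*sin(t)

The Itô integral of a deterministic integrand f(s) has mean 0 because each increment f(s) * (B_{s+ds} - B_s) has mean 0. By the Itô isometry:
  Var( int_0^t f(s) dB_s ) = E[ (int_0^t f(s) dB_s)^2 ] = int_0^t f(s)^2 ds.
Here f(s) = -2*sin(s/2), so f(s)^2 = 4*sin(s/2)^2. Integrate:
  int_0^t (4*sin(s/2)^2) ds = 2*t - 2*sin(t).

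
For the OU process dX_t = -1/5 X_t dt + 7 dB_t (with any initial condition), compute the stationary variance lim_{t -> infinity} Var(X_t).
lim Var(X_t) = 245/2

The OU SDE dX = -theta X dt + sigma dB admits the integrating factor exp(theta t): d(exp(theta t) X_t) = sigma exp(theta t) dB_t. Integrating from 0 to t gives X_t = x_0 * exp(-theta t) + sigma * int_0^t exp(-theta (t-s)) dB_s for any initial x_0. The Itô integral has variance (by the Itô isometry) sigma^2 * int_0^t exp(-2 theta (t - s)) ds = sigma^2 * (1 - exp(-2 theta t)) / (2 theta), independent of x_0.
With theta = 1/5, sigma = 7:
  Var(X_t) = (7)^2 * (1 - exp(-2*1/5 t)) / (2 * 1/5) = 245/2 - 245*exp(-2*t/5)/2.
As t -> infinity, exp(-2*1/5 t) -> 0, so the stationary variance is sigma^2 / (2 theta) = 245/2.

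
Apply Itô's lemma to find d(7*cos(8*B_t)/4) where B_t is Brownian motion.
d(7*cos(8*B_t)/4) = (-56*cos(8*B_t)) dt + (-14*sin(8*B_t)) dB_t

Itô's formula for f(B_t) gives d f(B_t) = f'(B_t) dB_t + (1/2) f''(B_t) dt. Compute derivatives of f(x) = 7*cos(8*x)/4:
  f'(x)  = -14*sin(8*x)
  f''(x) = -112*cos(8*x)
Substitute x = B_t and multiply the f'' term by 1/2:
  drift     = (1/2) * (-112*cos(8*x)) evaluated at B_t = -56*cos(8*B_t)
  diffusion = (-14*sin(8*x)) evaluated at B_t = -14*sin(8*B_t)
Therefore d(7*cos(8*B_t)/4) = (-56*cos(8*B_t)) dt + (-14*sin(8*B_t)) dB_t.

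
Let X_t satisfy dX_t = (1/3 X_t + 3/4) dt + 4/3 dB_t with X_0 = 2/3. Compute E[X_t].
E[X_t] = 35*exp(t/3)/12 - 9/4

Taking expectations and using E[dB_t] = 0, the mean m(t) = E[X_t] satisfies the ODE m'(t) = a m(t) + b with m(0) = x_0. With a = 1/3, b = 3/4, x_0 = 2/3, the solution is
  m(t) = x_0 * exp(a t) + (b/a) * (exp(a t) - 1)
       = (2/3) * exp((1/3) t) + ((3/4)/(1/3)) * (exp((1/3) t) - 1)
       = 35*exp(t/3)/12 - 9/4.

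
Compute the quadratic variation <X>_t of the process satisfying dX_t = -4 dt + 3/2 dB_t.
<X>_t = 9*t/4

For an Itô process dX_t = a(t) dt + b(t) dB_t, the quadratic variation is <X>_t = int_0^t b(s)^2 ds (the drift term does not contribute). Here b(s) = 3/2, so
  b(s)^2 = 9/4.
Integrating from 0 to t:
  <X>_t = int_0^t (9/4) ds = 9*t/4.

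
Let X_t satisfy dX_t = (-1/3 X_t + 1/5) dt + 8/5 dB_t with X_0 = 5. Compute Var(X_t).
Var(X_t) = 96/25 - 96*exp(-2*t/3)/25

The variance V(t) = Var(X_t) satisfies V'(t) = 2 a V(t) + c^2 with V(0) = 0 (drift coefficient is linear in X, diffusion is constant). With a = -1/3, c = 8/5, the solution is
  V(t) = (c^2 / (2 a)) * (exp(2 a t) - 1)
       = ((8/5)^2 / (2*(-1/3))) * (exp((-2/3) t) - 1)
       = 96/25 - 96*exp(-2*t/3)/25.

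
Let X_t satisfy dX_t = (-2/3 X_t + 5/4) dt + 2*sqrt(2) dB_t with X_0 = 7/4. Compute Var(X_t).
Var(X_t) = 6 - 6*exp(-4*t/3)

The variance V(t) = Var(X_t) satisfies V'(t) = 2 a V(t) + c^2 with V(0) = 0 (drift coefficient is linear in X, diffusion is constant). With a = -2/3, c = 2*sqrt(2), the solution is
  V(t) = (c^2 / (2 a)) * (exp(2 a t) - 1)
       = ((2*sqrt(2))^2 / (2*(-2/3))) * (exp((-4/3) t) - 1)
       = 6 - 6*exp(-4*t/3).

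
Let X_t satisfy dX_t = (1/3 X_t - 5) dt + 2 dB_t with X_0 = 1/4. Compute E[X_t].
E[X_t] = 15 - 59*exp(t/3)/4

Taking expectations and using E[dB_t] = 0, the mean m(t) = E[X_t] satisfies the ODE m'(t) = a m(t) + b with m(0) = x_0. With a = 1/3, b = -5, x_0 = 1/4, the solution is
  m(t) = x_0 * exp(a t) + (b/a) * (exp(a t) - 1)
       = (1/4) * exp((1/3) t) + ((-5)/(1/3)) * (exp((1/3) t) - 1)
       = 15 - 59*exp(t/3)/4.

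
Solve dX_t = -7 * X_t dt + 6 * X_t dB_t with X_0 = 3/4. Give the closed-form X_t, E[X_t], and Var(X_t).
X_t = 3/4 * exp((-25) t + (6) B_t); E[X_t] = 3*exp(-7*t)/4; Var(X_t) = (9*exp(36*t) - 9)*exp(-14*t)/16

For GBM dX = mu X dt + sigma X dB with X_0 = x_0, apply Itô to Y = log X: dY = (mu - sigma^2/2) dt + sigma dB, so Y_t = log(x_0) + (mu - sigma^2/2) t + sigma B_t and hence X_t = x_0 * exp((mu - sigma^2/2) t + sigma B_t).
With mu = -7, sigma = 6, x_0 = 3/4, this gives:
  X_t = 3/4 * exp((-25) * t + (6) * B_t).
Since sigma*B_t ~ Normal(0, sigma^2 t), E[exp(sigma*B_t)] = exp(sigma^2 t / 2); so E[X_t] = x_0 * exp((mu - sigma^2/2) t) * exp(sigma^2 t / 2) = x_0 * exp(mu t) = 3*exp(-7*t)/4.
Var(X_t) = E[X_t^2] - (E[X_t])^2 = x_0^2 * exp(2 mu t) * (exp(sigma^2 t) - 1) = (9*exp(36*t) - 9)*exp(-14*t)/16.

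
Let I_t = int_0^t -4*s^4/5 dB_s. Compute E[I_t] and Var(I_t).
E[I_t] = 0; Var(I_t) = 16*t^9/225

The Itô integral of a deterministic integrand f(s) has mean 0 because each increment f(s) * (B_{s+ds} - B_s) has mean 0. By the Itô isometry:
  Var( int_0^t f(s) dB_s ) = E[ (int_0^t f(s) dB_s)^2 ] = int_0^t f(s)^2 ds.
Here f(s) = -4*s^4/5, so f(s)^2 = 16*s^8/25. Integrate:
  int_0^t (16*s^8/25) ds = 16*t^9/225.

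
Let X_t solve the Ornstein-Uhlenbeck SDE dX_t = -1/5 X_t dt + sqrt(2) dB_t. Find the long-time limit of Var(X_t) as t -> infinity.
lim Var(X_t) = 5

The OU SDE dX = -theta X dt + sigma dB admits the integrating factor exp(theta t): d(exp(theta t) X_t) = sigma exp(theta t) dB_t. Integrating from 0 to t gives X_t = x_0 * exp(-theta t) + sigma * int_0^t exp(-theta (t-s)) dB_s for any initial x_0. The Itô integral has variance (by the Itô isometry) sigma^2 * int_0^t exp(-2 theta (t - s)) ds = sigma^2 * (1 - exp(-2 theta t)) / (2 theta), independent of x_0.
With theta = 1/5, sigma = sqrt(2):
  Var(X_t) = (sqrt(2))^2 * (1 - exp(-2*1/5 t)) / (2 * 1/5) = 5 - 5*exp(-2*t/5).
As t -> infinity, exp(-2*1/5 t) -> 0, so the stationary variance is sigma^2 / (2 theta) = 5.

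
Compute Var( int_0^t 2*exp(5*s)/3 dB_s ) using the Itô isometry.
Var = 2*exp(10*t)/45 - 2/45

The Itô integral of a deterministic integrand f(s) has mean 0 because each increment f(s) * (B_{s+ds} - B_s) has mean 0. By the Itô isometry:
  Var( int_0^t f(s) dB_s ) = E[ (int_0^t f(s) dB_s)^2 ] = int_0^t f(s)^2 ds.
Here f(s) = 2*exp(5*s)/3, so f(s)^2 = 4*exp(10*s)/9. Integrate:
  int_0^t (4*exp(10*s)/9) ds = 2*exp(10*t)/45 - 2/45.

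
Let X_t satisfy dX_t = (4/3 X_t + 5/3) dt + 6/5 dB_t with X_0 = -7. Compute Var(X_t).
Var(X_t) = 27*exp(8*t/3)/50 - 27/50

The variance V(t) = Var(X_t) satisfies V'(t) = 2 a V(t) + c^2 with V(0) = 0 (drift coefficient is linear in X, diffusion is constant). With a = 4/3, c = 6/5, the solution is
  V(t) = (c^2 / (2 a)) * (exp(2 a t) - 1)
       = ((6/5)^2 / (2*(4/3))) * (exp((8/3) t) - 1)
       = 27*exp(8*t/3)/50 - 27/50.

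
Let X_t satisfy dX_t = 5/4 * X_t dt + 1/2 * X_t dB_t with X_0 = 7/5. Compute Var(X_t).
Var(X_t) = 49*(exp(t/4) - 1)*exp(5*t/2)/25

For GBM dX = mu X dt + sigma X dB with X_0 = x_0, apply Itô to Y = log X: dY = (mu - sigma^2/2) dt + sigma dB, so Y_t = log(x_0) + (mu - sigma^2/2) t + sigma B_t and hence X_t = x_0 * exp((mu - sigma^2/2) t + sigma B_t).
With mu = 5/4, sigma = 1/2, x_0 = 7/5, this gives:
  X_t = 7/5 * exp((9/8) * t + (1/2) * B_t).
Since sigma*B_t ~ Normal(0, sigma^2 t), E[exp(sigma*B_t)] = exp(sigma^2 t / 2); so E[X_t] = x_0 * exp((mu - sigma^2/2) t) * exp(sigma^2 t / 2) = x_0 * exp(mu t) = 7*exp(5*t/4)/5.
Var(X_t) = E[X_t^2] - (E[X_t])^2 = x_0^2 * exp(2 mu t) * (exp(sigma^2 t) - 1) = 49*(exp(t/4) - 1)*exp(5*t/2)/25.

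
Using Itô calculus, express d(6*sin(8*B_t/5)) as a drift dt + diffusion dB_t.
d(6*sin(8*B_t/5)) = (-192*sin(8*B_t/5)/25) dt + (48*cos(8*B_t/5)/5) dB_t

Itô's formula for f(B_t) gives d f(B_t) = f'(B_t) dB_t + (1/2) f''(B_t) dt. Compute derivatives of f(x) = 6*sin(8*x/5):
  f'(x)  = 48*cos(8*x/5)/5
  f''(x) = -384*sin(8*x/5)/25
Substitute x = B_t and multiply the f'' term by 1/2:
  drift     = (1/2) * (-384*sin(8*x/5)/25) evaluated at B_t = -192*sin(8*B_t/5)/25
  diffusion = (48*cos(8*x/5)/5) evaluated at B_t = 48*cos(8*B_t/5)/5
Therefore d(6*sin(8*B_t/5)) = (-192*sin(8*B_t/5)/25) dt + (48*cos(8*B_t/5)/5) dB_t.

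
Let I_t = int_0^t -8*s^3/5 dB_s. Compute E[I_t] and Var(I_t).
E[I_t] = 0; Var(I_t) = 64*t^7/175

The Itô integral of a deterministic integrand f(s) has mean 0 because each increment f(s) * (B_{s+ds} - B_s) has mean 0. By the Itô isometry:
  Var( int_0^t f(s) dB_s ) = E[ (int_0^t f(s) dB_s)^2 ] = int_0^t f(s)^2 ds.
Here f(s) = -8*s^3/5, so f(s)^2 = 64*s^6/25. Integrate:
  int_0^t (64*s^6/25) ds = 64*t^7/175.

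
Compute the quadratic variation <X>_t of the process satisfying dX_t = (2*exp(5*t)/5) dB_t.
<X>_t = 2*exp(10*t)/125 - 2/125

For an Itô process dX_t = a(t) dt + b(t) dB_t, the quadratic variation is <X>_t = int_0^t b(s)^2 ds (the drift term does not contribute). Here b(s) = 2*exp(5*s)/5, so
  b(s)^2 = 4*exp(10*s)/25.
Integrating from 0 to t:
  <X>_t = int_0^t (4*exp(10*s)/25) ds = 2*exp(10*t)/125 - 2/125.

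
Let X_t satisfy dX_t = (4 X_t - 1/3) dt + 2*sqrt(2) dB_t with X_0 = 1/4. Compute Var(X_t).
Var(X_t) = exp(8*t) - 1

The variance V(t) = Var(X_t) satisfies V'(t) = 2 a V(t) + c^2 with V(0) = 0 (drift coefficient is linear in X, diffusion is constant). With a = 4, c = 2*sqrt(2), the solution is
  V(t) = (c^2 / (2 a)) * (exp(2 a t) - 1)
       = ((2*sqrt(2))^2 / (2*4)) * (exp(8 t) - 1)
       = exp(8*t) - 1.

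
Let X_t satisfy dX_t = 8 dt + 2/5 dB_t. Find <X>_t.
<X>_t = 4*t/25

For an Itô process dX_t = a(t) dt + b(t) dB_t, the quadratic variation is <X>_t = int_0^t b(s)^2 ds (the drift term does not contribute). Here b(s) = 2/5, so
  b(s)^2 = 4/25.
Integrating from 0 to t:
  <X>_t = int_0^t (4/25) ds = 4*t/25.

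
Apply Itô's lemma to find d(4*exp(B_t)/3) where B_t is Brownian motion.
d(4*exp(B_t)/3) = (2*exp(B_t)/3) dt + (4*exp(B_t)/3) dB_t

Itô's formula for f(B_t) gives d f(B_t) = f'(B_t) dB_t + (1/2) f''(B_t) dt. Compute derivatives of f(x) = 4*exp(x)/3:
  f'(x)  = 4*exp(x)/3
  f''(x) = 4*exp(x)/3
Substitute x = B_t and multiply the f'' term by 1/2:
  drift     = (1/2) * (4*exp(x)/3) evaluated at B_t = 2*exp(B_t)/3
  diffusion = (4*exp(x)/3) evaluated at B_t = 4*exp(B_t)/3
Therefore d(4*exp(B_t)/3) = (2*exp(B_t)/3) dt + (4*exp(B_t)/3) dB_t.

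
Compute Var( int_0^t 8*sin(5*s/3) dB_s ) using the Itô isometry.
Var = 32*t - 48*sin(10*t/3)/5

The Itô integral of a deterministic integrand f(s) has mean 0 because each increment f(s) * (B_{s+ds} - B_s) has mean 0. By the Itô isometry:
  Var( int_0^t f(s) dB_s ) = E[ (int_0^t f(s) dB_s)^2 ] = int_0^t f(s)^2 ds.
Here f(s) = 8*sin(5*s/3), so f(s)^2 = 64*sin(5*s/3)^2. Integrate:
  int_0^t (64*sin(5*s/3)^2) ds = 32*t - 48*sin(10*t/3)/5.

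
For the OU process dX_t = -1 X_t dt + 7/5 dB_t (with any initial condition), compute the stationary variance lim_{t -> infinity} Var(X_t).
lim Var(X_t) = 49/50

The OU SDE dX = -theta X dt + sigma dB admits the integrating factor exp(theta t): d(exp(theta t) X_t) = sigma exp(theta t) dB_t. Integrating from 0 to t gives X_t = x_0 * exp(-theta t) + sigma * int_0^t exp(-theta (t-s)) dB_s for any initial x_0. The Itô integral has variance (by the Itô isometry) sigma^2 * int_0^t exp(-2 theta (t - s)) ds = sigma^2 * (1 - exp(-2 theta t)) / (2 theta), independent of x_0.
With theta = 1, sigma = 7/5:
  Var(X_t) = (7/5)^2 * (1 - exp(-2*1 t)) / (2 * 1) = 49/50 - 49*exp(-2*t)/50.
As t -> infinity, exp(-2*1 t) -> 0, so the stationary variance is sigma^2 / (2 theta) = 49/50.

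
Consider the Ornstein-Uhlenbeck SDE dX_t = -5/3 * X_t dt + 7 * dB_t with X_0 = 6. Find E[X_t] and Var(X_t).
E[X_t] = 6*exp(-5*t/3); Var(X_t) = 147/10 - 147*exp(-10*t/3)/10

The OU SDE dX = -theta X dt + sigma dB admits the integrating factor exp(theta t): d(exp(theta t) X_t) = sigma exp(theta t) dB_t. Integrating from 0 to t:
  X_t = x_0 * exp(-theta t) + sigma * int_0^t exp(-theta (t-s)) dB_s.
The Itô integral has mean 0 and (by the Itô isometry) variance sigma^2 * int_0^t exp(-2 theta (t - s)) ds = sigma^2 * (1 - exp(-2 theta t)) / (2 theta).
With theta = 5/3, sigma = 7, x_0 = 6:
  E[X_t] = 6 * exp(-5/3 t) = 6*exp(-5*t/3)
  Var(X_t) = (7)^2 * (1 - exp(-2*5/3 t)) / (2 * 5/3) = 147/10 - 147*exp(-10*t/3)/10.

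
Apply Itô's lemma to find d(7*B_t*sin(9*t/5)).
d(7*B_t*sin(9*t/5)) = (63*B_t*cos(9*t/5)/5) dt + (7*sin(9*t/5)) dB_t

Itô's formula for f(t, x): d f(t, B_t) = (f_t + (1/2) f_xx) dt + f_x dB_t. Compute partials of f(t, x) = 7*x*sin(9*t/5):
  f_t(t,x)  = 63*x*cos(9*t/5)/5
  f_x(t,x)  = 7*sin(9*t/5)
  f_xx(t,x) = 0
Assemble drift = f_t + (1/2) f_xx = 63*x*cos(9*t/5)/5 and diffusion = f_x = 7*sin(9*t/5). Substituting x = B_t:
  d(7*B_t*sin(9*t/5)) = (63*B_t*cos(9*t/5)/5) dt + (7*sin(9*t/5)) dB_t.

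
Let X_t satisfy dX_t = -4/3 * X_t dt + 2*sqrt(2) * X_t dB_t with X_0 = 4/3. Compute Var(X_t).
Var(X_t) = (16*exp(8*t) - 16)*exp(-8*t/3)/9

For GBM dX = mu X dt + sigma X dB with X_0 = x_0, apply Itô to Y = log X: dY = (mu - sigma^2/2) dt + sigma dB, so Y_t = log(x_0) + (mu - sigma^2/2) t + sigma B_t and hence X_t = x_0 * exp((mu - sigma^2/2) t + sigma B_t).
With mu = -4/3, sigma = 2*sqrt(2), x_0 = 4/3, this gives:
  X_t = 4/3 * exp((-16/3) * t + (2*sqrt(2)) * B_t).
Since sigma*B_t ~ Normal(0, sigma^2 t), E[exp(sigma*B_t)] = exp(sigma^2 t / 2); so E[X_t] = x_0 * exp((mu - sigma^2/2) t) * exp(sigma^2 t / 2) = x_0 * exp(mu t) = 4*exp(-4*t/3)/3.
Var(X_t) = E[X_t^2] - (E[X_t])^2 = x_0^2 * exp(2 mu t) * (exp(sigma^2 t) - 1) = (16*exp(8*t) - 16)*exp(-8*t/3)/9.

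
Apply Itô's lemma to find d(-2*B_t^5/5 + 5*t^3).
d(-2*B_t^5/5 + 5*t^3) = (-4*B_t^3 + 15*t^2) dt + (-2*B_t^4) dB_t

Itô's formula for f(t, x): d f(t, B_t) = (f_t + (1/2) f_xx) dt + f_x dB_t. Compute partials of f(t, x) = 5*t^3 - 2*x^5/5:
  f_t(t,x)  = 15*t^2
  f_x(t,x)  = -2*x^4
  f_xx(t,x) = -8*x^3
Assemble drift = f_t + (1/2) f_xx = 15*t^2 - 4*x^3 and diffusion = f_x = -2*x^4. Substituting x = B_t:
  d(-2*B_t^5/5 + 5*t^3) = (-4*B_t^3 + 15*t^2) dt + (-2*B_t^4) dB_t.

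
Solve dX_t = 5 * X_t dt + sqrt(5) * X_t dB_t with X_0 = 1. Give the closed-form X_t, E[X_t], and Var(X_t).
X_t = 1 * exp((5/2) t + (sqrt(5)) B_t); E[X_t] = exp(5*t); Var(X_t) = exp(15*t) - exp(10*t)

For GBM dX = mu X dt + sigma X dB with X_0 = x_0, apply Itô to Y = log X: dY = (mu - sigma^2/2) dt + sigma dB, so Y_t = log(x_0) + (mu - sigma^2/2) t + sigma B_t and hence X_t = x_0 * exp((mu - sigma^2/2) t + sigma B_t).
With mu = 5, sigma = sqrt(5), x_0 = 1, this gives:
  X_t = 1 * exp((5/2) * t + (sqrt(5)) * B_t).
Since sigma*B_t ~ Normal(0, sigma^2 t), E[exp(sigma*B_t)] = exp(sigma^2 t / 2); so E[X_t] = x_0 * exp((mu - sigma^2/2) t) * exp(sigma^2 t / 2) = x_0 * exp(mu t) = exp(5*t).
Var(X_t) = E[X_t^2] - (E[X_t])^2 = x_0^2 * exp(2 mu t) * (exp(sigma^2 t) - 1) = exp(15*t) - exp(10*t).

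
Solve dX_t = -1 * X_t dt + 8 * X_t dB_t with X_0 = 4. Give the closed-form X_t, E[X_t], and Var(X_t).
X_t = 4 * exp((-33) t + (8) B_t); E[X_t] = 4*exp(-t); Var(X_t) = (16*exp(64*t) - 16)*exp(-2*t)

For GBM dX = mu X dt + sigma X dB with X_0 = x_0, apply Itô to Y = log X: dY = (mu - sigma^2/2) dt + sigma dB, so Y_t = log(x_0) + (mu - sigma^2/2) t + sigma B_t and hence X_t = x_0 * exp((mu - sigma^2/2) t + sigma B_t).
With mu = -1, sigma = 8, x_0 = 4, this gives:
  X_t = 4 * exp((-33) * t + (8) * B_t).
Since sigma*B_t ~ Normal(0, sigma^2 t), E[exp(sigma*B_t)] = exp(sigma^2 t / 2); so E[X_t] = x_0 * exp((mu - sigma^2/2) t) * exp(sigma^2 t / 2) = x_0 * exp(mu t) = 4*exp(-t).
Var(X_t) = E[X_t^2] - (E[X_t])^2 = x_0^2 * exp(2 mu t) * (exp(sigma^2 t) - 1) = (16*exp(64*t) - 16)*exp(-2*t).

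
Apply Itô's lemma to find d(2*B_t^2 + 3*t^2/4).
d(2*B_t^2 + 3*t^2/4) = (3*t/2 + 2) dt + (4*B_t) dB_t

Itô's formula for f(t, x): d f(t, B_t) = (f_t + (1/2) f_xx) dt + f_x dB_t. Compute partials of f(t, x) = 3*t^2/4 + 2*x^2:
  f_t(t,x)  = 3*t/2
  f_x(t,x)  = 4*x
  f_xx(t,x) = 4
Assemble drift = f_t + (1/2) f_xx = 3*t/2 + 2 and diffusion = f_x = 4*x. Substituting x = B_t:
  d(2*B_t^2 + 3*t^2/4) = (3*t/2 + 2) dt + (4*B_t) dB_t.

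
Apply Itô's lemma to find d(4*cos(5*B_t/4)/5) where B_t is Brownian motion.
d(4*cos(5*B_t/4)/5) = (-5*cos(5*B_t/4)/8) dt + (-sin(5*B_t/4)) dB_t

Itô's formula for f(B_t) gives d f(B_t) = f'(B_t) dB_t + (1/2) f''(B_t) dt. Compute derivatives of f(x) = 4*cos(5*x/4)/5:
  f'(x)  = -sin(5*x/4)
  f''(x) = -5*cos(5*x/4)/4
Substitute x = B_t and multiply the f'' term by 1/2:
  drift     = (1/2) * (-5*cos(5*x/4)/4) evaluated at B_t = -5*cos(5*B_t/4)/8
  diffusion = (-sin(5*x/4)) evaluated at B_t = -sin(5*B_t/4)
Therefore d(4*cos(5*B_t/4)/5) = (-5*cos(5*B_t/4)/8) dt + (-sin(5*B_t/4)) dB_t.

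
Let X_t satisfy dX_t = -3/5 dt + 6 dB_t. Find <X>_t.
<X>_t = 36*t

For an Itô process dX_t = a(t) dt + b(t) dB_t, the quadratic variation is <X>_t = int_0^t b(s)^2 ds (the drift term does not contribute). Here b(s) = 6, so
  b(s)^2 = 36.
Integrating from 0 to t:
  <X>_t = int_0^t (36) ds = 36*t.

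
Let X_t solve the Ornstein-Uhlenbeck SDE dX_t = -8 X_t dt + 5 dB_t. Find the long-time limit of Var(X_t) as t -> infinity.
lim Var(X_t) = 25/16

The OU SDE dX = -theta X dt + sigma dB admits the integrating factor exp(theta t): d(exp(theta t) X_t) = sigma exp(theta t) dB_t. Integrating from 0 to t gives X_t = x_0 * exp(-theta t) + sigma * int_0^t exp(-theta (t-s)) dB_s for any initial x_0. The Itô integral has variance (by the Itô isometry) sigma^2 * int_0^t exp(-2 theta (t - s)) ds = sigma^2 * (1 - exp(-2 theta t)) / (2 theta), independent of x_0.
With theta = 8, sigma = 5:
  Var(X_t) = (5)^2 * (1 - exp(-2*8 t)) / (2 * 8) = 25/16 - 25*exp(-16*t)/16.
As t -> infinity, exp(-2*8 t) -> 0, so the stationary variance is sigma^2 / (2 theta) = 25/16.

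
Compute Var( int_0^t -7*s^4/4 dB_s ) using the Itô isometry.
Var = 49*t^9/144

The Itô integral of a deterministic integrand f(s) has mean 0 because each increment f(s) * (B_{s+ds} - B_s) has mean 0. By the Itô isometry:
  Var( int_0^t f(s) dB_s ) = E[ (int_0^t f(s) dB_s)^2 ] = int_0^t f(s)^2 ds.
Here f(s) = -7*s^4/4, so f(s)^2 = 49*s^8/16. Integrate:
  int_0^t (49*s^8/16) ds = 49*t^9/144.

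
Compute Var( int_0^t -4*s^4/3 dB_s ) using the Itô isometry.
Var = 16*t^9/81

The Itô integral of a deterministic integrand f(s) has mean 0 because each increment f(s) * (B_{s+ds} - B_s) has mean 0. By the Itô isometry:
  Var( int_0^t f(s) dB_s ) = E[ (int_0^t f(s) dB_s)^2 ] = int_0^t f(s)^2 ds.
Here f(s) = -4*s^4/3, so f(s)^2 = 16*s^8/9. Integrate:
  int_0^t (16*s^8/9) ds = 16*t^9/81.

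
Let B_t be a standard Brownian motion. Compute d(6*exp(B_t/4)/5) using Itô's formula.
d(6*exp(B_t/4)/5) = (3*exp(B_t/4)/80) dt + (3*exp(B_t/4)/10) dB_t

Itô's formula for f(B_t) gives d f(B_t) = f'(B_t) dB_t + (1/2) f''(B_t) dt. Compute derivatives of f(x) = 6*exp(x/4)/5:
  f'(x)  = 3*exp(x/4)/10
  f''(x) = 3*exp(x/4)/40
Substitute x = B_t and multiply the f'' term by 1/2:
  drift     = (1/2) * (3*exp(x/4)/40) evaluated at B_t = 3*exp(B_t/4)/80
  diffusion = (3*exp(x/4)/10) evaluated at B_t = 3*exp(B_t/4)/10
Therefore d(6*exp(B_t/4)/5) = (3*exp(B_t/4)/80) dt + (3*exp(B_t/4)/10) dB_t.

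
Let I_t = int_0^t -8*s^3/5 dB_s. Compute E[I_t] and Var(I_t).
E[I_t] = 0; Var(I_t) = 64*t^7/175

The Itô integral of a deterministic integrand f(s) has mean 0 because each increment f(s) * (B_{s+ds} - B_s) has mean 0. By the Itô isometry:
  Var( int_0^t f(s) dB_s ) = E[ (int_0^t f(s) dB_s)^2 ] = int_0^t f(s)^2 ds.
Here f(s) = -8*s^3/5, so f(s)^2 = 64*s^6/25. Integrate:
  int_0^t (64*s^6/25) ds = 64*t^7/175.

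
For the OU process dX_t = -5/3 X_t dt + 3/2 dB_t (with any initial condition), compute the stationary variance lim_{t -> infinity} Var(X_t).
lim Var(X_t) = 27/40

The OU SDE dX = -theta X dt + sigma dB admits the integrating factor exp(theta t): d(exp(theta t) X_t) = sigma exp(theta t) dB_t. Integrating from 0 to t gives X_t = x_0 * exp(-theta t) + sigma * int_0^t exp(-theta (t-s)) dB_s for any initial x_0. The Itô integral has variance (by the Itô isometry) sigma^2 * int_0^t exp(-2 theta (t - s)) ds = sigma^2 * (1 - exp(-2 theta t)) / (2 theta), independent of x_0.
With theta = 5/3, sigma = 3/2:
  Var(X_t) = (3/2)^2 * (1 - exp(-2*5/3 t)) / (2 * 5/3) = 27/40 - 27*exp(-10*t/3)/40.
As t -> infinity, exp(-2*5/3 t) -> 0, so the stationary variance is sigma^2 / (2 theta) = 27/40.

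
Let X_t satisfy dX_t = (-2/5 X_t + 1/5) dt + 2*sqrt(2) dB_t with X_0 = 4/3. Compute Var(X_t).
Var(X_t) = 10 - 10*exp(-4*t/5)

The variance V(t) = Var(X_t) satisfies V'(t) = 2 a V(t) + c^2 with V(0) = 0 (drift coefficient is linear in X, diffusion is constant). With a = -2/5, c = 2*sqrt(2), the solution is
  V(t) = (c^2 / (2 a)) * (exp(2 a t) - 1)
       = ((2*sqrt(2))^2 / (2*(-2/5))) * (exp((-4/5) t) - 1)
       = 10 - 10*exp(-4*t/5).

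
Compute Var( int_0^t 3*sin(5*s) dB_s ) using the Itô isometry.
Var = 9*t/2 - 9*sin(10*t)/20

The Itô integral of a deterministic integrand f(s) has mean 0 because each increment f(s) * (B_{s+ds} - B_s) has mean 0. By the Itô isometry:
  Var( int_0^t f(s) dB_s ) = E[ (int_0^t f(s) dB_s)^2 ] = int_0^t f(s)^2 ds.
Here f(s) = 3*sin(5*s), so f(s)^2 = 9*sin(5*s)^2. Integrate:
  int_0^t (9*sin(5*s)^2) ds = 9*t/2 - 9*sin(10*t)/20.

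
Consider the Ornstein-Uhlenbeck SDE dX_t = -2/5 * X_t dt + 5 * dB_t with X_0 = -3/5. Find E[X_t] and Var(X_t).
E[X_t] = -3*exp(-2*t/5)/5; Var(X_t) = 125/4 - 125*exp(-4*t/5)/4

The OU SDE dX = -theta X dt + sigma dB admits the integrating factor exp(theta t): d(exp(theta t) X_t) = sigma exp(theta t) dB_t. Integrating from 0 to t:
  X_t = x_0 * exp(-theta t) + sigma * int_0^t exp(-theta (t-s)) dB_s.
The Itô integral has mean 0 and (by the Itô isometry) variance sigma^2 * int_0^t exp(-2 theta (t - s)) ds = sigma^2 * (1 - exp(-2 theta t)) / (2 theta).
With theta = 2/5, sigma = 5, x_0 = -3/5:
  E[X_t] = -3/5 * exp(-2/5 t) = -3*exp(-2*t/5)/5
  Var(X_t) = (5)^2 * (1 - exp(-2*2/5 t)) / (2 * 2/5) = 125/4 - 125*exp(-4*t/5)/4.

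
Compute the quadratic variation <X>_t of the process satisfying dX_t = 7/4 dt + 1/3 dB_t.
<X>_t = t/9

For an Itô process dX_t = a(t) dt + b(t) dB_t, the quadratic variation is <X>_t = int_0^t b(s)^2 ds (the drift term does not contribute). Here b(s) = 1/3, so
  b(s)^2 = 1/9.
Integrating from 0 to t:
  <X>_t = int_0^t (1/9) ds = t/9.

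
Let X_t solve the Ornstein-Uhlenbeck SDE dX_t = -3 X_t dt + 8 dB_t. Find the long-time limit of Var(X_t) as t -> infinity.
lim Var(X_t) = 32/3

The OU SDE dX = -theta X dt + sigma dB admits the integrating factor exp(theta t): d(exp(theta t) X_t) = sigma exp(theta t) dB_t. Integrating from 0 to t gives X_t = x_0 * exp(-theta t) + sigma * int_0^t exp(-theta (t-s)) dB_s for any initial x_0. The Itô integral has variance (by the Itô isometry) sigma^2 * int_0^t exp(-2 theta (t - s)) ds = sigma^2 * (1 - exp(-2 theta t)) / (2 theta), independent of x_0.
With theta = 3, sigma = 8:
  Var(X_t) = (8)^2 * (1 - exp(-2*3 t)) / (2 * 3) = 32/3 - 32*exp(-6*t)/3.
As t -> infinity, exp(-2*3 t) -> 0, so the stationary variance is sigma^2 / (2 theta) = 32/3.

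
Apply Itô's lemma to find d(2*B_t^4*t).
d(2*B_t^4*t) = (2*B_t^2*(B_t^2 + 6*t)) dt + (8*B_t^3*t) dB_t

Itô's formula for f(t, x): d f(t, B_t) = (f_t + (1/2) f_xx) dt + f_x dB_t. Compute partials of f(t, x) = 2*t*x^4:
  f_t(t,x)  = 2*x^4
  f_x(t,x)  = 8*t*x^3
  f_xx(t,x) = 24*t*x^2
Assemble drift = f_t + (1/2) f_xx = 2*x^2*(6*t + x^2) and diffusion = f_x = 8*t*x^3. Substituting x = B_t:
  d(2*B_t^4*t) = (2*B_t^2*(B_t^2 + 6*t)) dt + (8*B_t^3*t) dB_t.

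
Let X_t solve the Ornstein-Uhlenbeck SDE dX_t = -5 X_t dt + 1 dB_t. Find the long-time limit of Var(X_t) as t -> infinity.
lim Var(X_t) = 1/10

The OU SDE dX = -theta X dt + sigma dB admits the integrating factor exp(theta t): d(exp(theta t) X_t) = sigma exp(theta t) dB_t. Integrating from 0 to t gives X_t = x_0 * exp(-theta t) + sigma * int_0^t exp(-theta (t-s)) dB_s for any initial x_0. The Itô integral has variance (by the Itô isometry) sigma^2 * int_0^t exp(-2 theta (t - s)) ds = sigma^2 * (1 - exp(-2 theta t)) / (2 theta), independent of x_0.
With theta = 5, sigma = 1:
  Var(X_t) = (1)^2 * (1 - exp(-2*5 t)) / (2 * 5) = 1/10 - exp(-10*t)/10.
As t -> infinity, exp(-2*5 t) -> 0, so the stationary variance is sigma^2 / (2 theta) = 1/10.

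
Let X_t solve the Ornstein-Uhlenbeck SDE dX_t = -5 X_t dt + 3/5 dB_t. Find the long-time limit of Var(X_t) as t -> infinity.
lim Var(X_t) = 9/250

The OU SDE dX = -theta X dt + sigma dB admits the integrating factor exp(theta t): d(exp(theta t) X_t) = sigma exp(theta t) dB_t. Integrating from 0 to t gives X_t = x_0 * exp(-theta t) + sigma * int_0^t exp(-theta (t-s)) dB_s for any initial x_0. The Itô integral has variance (by the Itô isometry) sigma^2 * int_0^t exp(-2 theta (t - s)) ds = sigma^2 * (1 - exp(-2 theta t)) / (2 theta), independent of x_0.
With theta = 5, sigma = 3/5:
  Var(X_t) = (3/5)^2 * (1 - exp(-2*5 t)) / (2 * 5) = 9/250 - 9*exp(-10*t)/250.
As t -> infinity, exp(-2*5 t) -> 0, so the stationary variance is sigma^2 / (2 theta) = 9/250.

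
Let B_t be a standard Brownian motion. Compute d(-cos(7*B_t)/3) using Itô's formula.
d(-cos(7*B_t)/3) = (49*cos(7*B_t)/6) dt + (7*sin(7*B_t)/3) dB_t

Itô's formula for f(B_t) gives d f(B_t) = f'(B_t) dB_t + (1/2) f''(B_t) dt. Compute derivatives of f(x) = -cos(7*x)/3:
  f'(x)  = 7*sin(7*x)/3
  f''(x) = 49*cos(7*x)/3
Substitute x = B_t and multiply the f'' term by 1/2:
  drift     = (1/2) * (49*cos(7*x)/3) evaluated at B_t = 49*cos(7*B_t)/6
  diffusion = (7*sin(7*x)/3) evaluated at B_t = 7*sin(7*B_t)/3
Therefore d(-cos(7*B_t)/3) = (49*cos(7*B_t)/6) dt + (7*sin(7*B_t)/3) dB_t.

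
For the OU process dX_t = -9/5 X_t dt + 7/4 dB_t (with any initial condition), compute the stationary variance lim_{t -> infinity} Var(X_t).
lim Var(X_t) = 245/288

The OU SDE dX = -theta X dt + sigma dB admits the integrating factor exp(theta t): d(exp(theta t) X_t) = sigma exp(theta t) dB_t. Integrating from 0 to t gives X_t = x_0 * exp(-theta t) + sigma * int_0^t exp(-theta (t-s)) dB_s for any initial x_0. The Itô integral has variance (by the Itô isometry) sigma^2 * int_0^t exp(-2 theta (t - s)) ds = sigma^2 * (1 - exp(-2 theta t)) / (2 theta), independent of x_0.
With theta = 9/5, sigma = 7/4:
  Var(X_t) = (7/4)^2 * (1 - exp(-2*9/5 t)) / (2 * 9/5) = 245/288 - 245*exp(-18*t/5)/288.
As t -> infinity, exp(-2*9/5 t) -> 0, so the stationary variance is sigma^2 / (2 theta) = 245/288.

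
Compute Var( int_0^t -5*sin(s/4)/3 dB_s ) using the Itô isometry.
Var = 25*t/18 - 25*sin(t/2)/9

The Itô integral of a deterministic integrand f(s) has mean 0 because each increment f(s) * (B_{s+ds} - B_s) has mean 0. By the Itô isometry:
  Var( int_0^t f(s) dB_s ) = E[ (int_0^t f(s) dB_s)^2 ] = int_0^t f(s)^2 ds.
Here f(s) = -5*sin(s/4)/3, so f(s)^2 = 25*sin(s/4)^2/9. Integrate:
  int_0^t (25*sin(s/4)^2/9) ds = 25*t/18 - 25*sin(t/2)/9.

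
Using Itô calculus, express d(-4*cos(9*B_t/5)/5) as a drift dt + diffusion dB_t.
d(-4*cos(9*B_t/5)/5) = (162*cos(9*B_t/5)/125) dt + (36*sin(9*B_t/5)/25) dB_t

Itô's formula for f(B_t) gives d f(B_t) = f'(B_t) dB_t + (1/2) f''(B_t) dt. Compute derivatives of f(x) = -4*cos(9*x/5)/5:
  f'(x)  = 36*sin(9*x/5)/25
  f''(x) = 324*cos(9*x/5)/125
Substitute x = B_t and multiply the f'' term by 1/2:
  drift     = (1/2) * (324*cos(9*x/5)/125) evaluated at B_t = 162*cos(9*B_t/5)/125
  diffusion = (36*sin(9*x/5)/25) evaluated at B_t = 36*sin(9*B_t/5)/25
Therefore d(-4*cos(9*B_t/5)/5) = (162*cos(9*B_t/5)/125) dt + (36*sin(9*B_t/5)/25) dB_t.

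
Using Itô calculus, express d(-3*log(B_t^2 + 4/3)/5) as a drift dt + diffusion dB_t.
d(-3*log(B_t^2 + 4/3)/5) = (9*(3*B_t^2 - 4)/(5*(3*B_t^2 + 4)^2)) dt + (-18*B_t/(15*B_t^2 + 20)) dB_t

Itô's formula for f(B_t) gives d f(B_t) = f'(B_t) dB_t + (1/2) f''(B_t) dt. Compute derivatives of f(x) = -3*log(x^2 + 4/3)/5:
  f'(x)  = -18*x/(15*x^2 + 20)
  f''(x) = 18*(3*x^2 - 4)/(5*(3*x^2 + 4)^2)
Substitute x = B_t and multiply the f'' term by 1/2:
  drift     = (1/2) * (18*(3*x^2 - 4)/(5*(3*x^2 + 4)^2)) evaluated at B_t = 9*(3*B_t^2 - 4)/(5*(3*B_t^2 + 4)^2)
  diffusion = (-18*x/(15*x^2 + 20)) evaluated at B_t = -18*B_t/(15*B_t^2 + 20)
Therefore d(-3*log(B_t^2 + 4/3)/5) = (9*(3*B_t^2 - 4)/(5*(3*B_t^2 + 4)^2)) dt + (-18*B_t/(15*B_t^2 + 20)) dB_t.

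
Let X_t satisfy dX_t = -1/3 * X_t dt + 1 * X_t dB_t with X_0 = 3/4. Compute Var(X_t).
Var(X_t) = (9*exp(t) - 9)*exp(-2*t/3)/16

For GBM dX = mu X dt + sigma X dB with X_0 = x_0, apply Itô to Y = log X: dY = (mu - sigma^2/2) dt + sigma dB, so Y_t = log(x_0) + (mu - sigma^2/2) t + sigma B_t and hence X_t = x_0 * exp((mu - sigma^2/2) t + sigma B_t).
With mu = -1/3, sigma = 1, x_0 = 3/4, this gives:
  X_t = 3/4 * exp((-5/6) * t + (1) * B_t).
Since sigma*B_t ~ Normal(0, sigma^2 t), E[exp(sigma*B_t)] = exp(sigma^2 t / 2); so E[X_t] = x_0 * exp((mu - sigma^2/2) t) * exp(sigma^2 t / 2) = x_0 * exp(mu t) = 3*exp(-t/3)/4.
Var(X_t) = E[X_t^2] - (E[X_t])^2 = x_0^2 * exp(2 mu t) * (exp(sigma^2 t) - 1) = (9*exp(t) - 9)*exp(-2*t/3)/16.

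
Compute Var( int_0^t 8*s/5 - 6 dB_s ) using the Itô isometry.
Var = 4*t*(16*t^2 - 180*t + 675)/75

The Itô integral of a deterministic integrand f(s) has mean 0 because each increment f(s) * (B_{s+ds} - B_s) has mean 0. By the Itô isometry:
  Var( int_0^t f(s) dB_s ) = E[ (int_0^t f(s) dB_s)^2 ] = int_0^t f(s)^2 ds.
Here f(s) = 8*s/5 - 6, so f(s)^2 = 4*(4*s - 15)^2/25. Integrate:
  int_0^t (4*(4*s - 15)^2/25) ds = 4*t*(16*t^2 - 180*t + 675)/75.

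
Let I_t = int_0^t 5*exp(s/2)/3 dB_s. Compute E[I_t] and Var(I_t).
E[I_t] = 0; Var(I_t) = 25*exp(t)/9 - 25/9

The Itô integral of a deterministic integrand f(s) has mean 0 because each increment f(s) * (B_{s+ds} - B_s) has mean 0. By the Itô isometry:
  Var( int_0^t f(s) dB_s ) = E[ (int_0^t f(s) dB_s)^2 ] = int_0^t f(s)^2 ds.
Here f(s) = 5*exp(s/2)/3, so f(s)^2 = 25*exp(s)/9. Integrate:
  int_0^t (25*exp(s)/9) ds = 25*exp(t)/9 - 25/9.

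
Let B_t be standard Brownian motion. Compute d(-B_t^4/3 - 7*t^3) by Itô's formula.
d(-B_t^4/3 - 7*t^3) = (-2*B_t^2 - 21*t^2) dt + (-4*B_t^3/3) dB_t

Itô's formula for f(t, x): d f(t, B_t) = (f_t + (1/2) f_xx) dt + f_x dB_t. Compute partials of f(t, x) = -7*t^3 - x^4/3:
  f_t(t,x)  = -21*t^2
  f_x(t,x)  = -4*x^3/3
  f_xx(t,x) = -4*x^2
Assemble drift = f_t + (1/2) f_xx = -21*t^2 - 2*x^2 and diffusion = f_x = -4*x^3/3. Substituting x = B_t:
  d(-B_t^4/3 - 7*t^3) = (-2*B_t^2 - 21*t^2) dt + (-4*B_t^3/3) dB_t.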